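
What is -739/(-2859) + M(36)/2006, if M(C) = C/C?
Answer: 1485293/5735154 ≈ 0.25898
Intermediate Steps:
M(C) = 1
-739/(-2859) + M(36)/2006 = -739/(-2859) + 1/2006 = -739*(-1/2859) + 1*(1/2006) = 739/2859 + 1/2006 = 1485293/5735154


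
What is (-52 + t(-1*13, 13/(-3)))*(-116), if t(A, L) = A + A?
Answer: 9048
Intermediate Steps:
t(A, L) = 2*A
(-52 + t(-1*13, 13/(-3)))*(-116) = (-52 + 2*(-1*13))*(-116) = (-52 + 2*(-13))*(-116) = (-52 - 26)*(-116) = -78*(-116) = 9048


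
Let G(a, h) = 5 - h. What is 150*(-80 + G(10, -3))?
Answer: -10800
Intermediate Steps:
150*(-80 + G(10, -3)) = 150*(-80 + (5 - 1*(-3))) = 150*(-80 + (5 + 3)) = 150*(-80 + 8) = 150*(-72) = -10800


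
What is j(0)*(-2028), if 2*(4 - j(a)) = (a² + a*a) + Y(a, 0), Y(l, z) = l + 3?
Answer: -5070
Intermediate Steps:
Y(l, z) = 3 + l
j(a) = 5/2 - a² - a/2 (j(a) = 4 - ((a² + a*a) + (3 + a))/2 = 4 - ((a² + a²) + (3 + a))/2 = 4 - (2*a² + (3 + a))/2 = 4 - (3 + a + 2*a²)/2 = 4 + (-3/2 - a² - a/2) = 5/2 - a² - a/2)
j(0)*(-2028) = (5/2 - 1*0² - ½*0)*(-2028) = (5/2 - 1*0 + 0)*(-2028) = (5/2 + 0 + 0)*(-2028) = (5/2)*(-2028) = -5070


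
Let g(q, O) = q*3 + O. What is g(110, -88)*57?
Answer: 13794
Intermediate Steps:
g(q, O) = O + 3*q (g(q, O) = 3*q + O = O + 3*q)
g(110, -88)*57 = (-88 + 3*110)*57 = (-88 + 330)*57 = 242*57 = 13794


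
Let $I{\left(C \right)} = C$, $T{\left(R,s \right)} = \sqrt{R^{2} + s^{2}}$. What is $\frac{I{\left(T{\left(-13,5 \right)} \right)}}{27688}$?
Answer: $\frac{\sqrt{194}}{27688} \approx 0.00050305$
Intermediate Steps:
$\frac{I{\left(T{\left(-13,5 \right)} \right)}}{27688} = \frac{\sqrt{\left(-13\right)^{2} + 5^{2}}}{27688} = \sqrt{169 + 25} \cdot \frac{1}{27688} = \sqrt{194} \cdot \frac{1}{27688} = \frac{\sqrt{194}}{27688}$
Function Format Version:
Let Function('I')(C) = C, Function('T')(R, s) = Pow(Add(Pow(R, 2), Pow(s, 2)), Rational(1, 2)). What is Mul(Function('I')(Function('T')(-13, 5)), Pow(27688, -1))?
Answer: Mul(Rational(1, 27688), Pow(194, Rational(1, 2))) ≈ 0.00050305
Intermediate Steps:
Mul(Function('I')(Function('T')(-13, 5)), Pow(27688, -1)) = Mul(Pow(Add(Pow(-13, 2), Pow(5, 2)), Rational(1, 2)), Pow(27688, -1)) = Mul(Pow(Add(169, 25), Rational(1, 2)), Rational(1, 27688)) = Mul(Pow(194, Rational(1, 2)), Rational(1, 27688)) = Mul(Rational(1, 27688), Pow(194, Rational(1, 2)))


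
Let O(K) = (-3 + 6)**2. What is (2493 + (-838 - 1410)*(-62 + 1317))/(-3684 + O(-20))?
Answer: 2818747/3675 ≈ 767.01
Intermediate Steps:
O(K) = 9 (O(K) = 3**2 = 9)
(2493 + (-838 - 1410)*(-62 + 1317))/(-3684 + O(-20)) = (2493 + (-838 - 1410)*(-62 + 1317))/(-3684 + 9) = (2493 - 2248*1255)/(-3675) = (2493 - 2821240)*(-1/3675) = -2818747*(-1/3675) = 2818747/3675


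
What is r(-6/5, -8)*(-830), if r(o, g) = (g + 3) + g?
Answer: 10790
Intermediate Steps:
r(o, g) = 3 + 2*g (r(o, g) = (3 + g) + g = 3 + 2*g)
r(-6/5, -8)*(-830) = (3 + 2*(-8))*(-830) = (3 - 16)*(-830) = -13*(-830) = 10790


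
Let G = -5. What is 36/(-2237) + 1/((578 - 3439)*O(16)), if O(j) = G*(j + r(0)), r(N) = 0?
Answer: -8237443/512004560 ≈ -0.016089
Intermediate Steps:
O(j) = -5*j (O(j) = -5*(j + 0) = -5*j)
36/(-2237) + 1/((578 - 3439)*O(16)) = 36/(-2237) + 1/((578 - 3439)*((-5*16))) = 36*(-1/2237) + 1/(-2861*(-80)) = -36/2237 - 1/2861*(-1/80) = -36/2237 + 1/228880 = -8237443/512004560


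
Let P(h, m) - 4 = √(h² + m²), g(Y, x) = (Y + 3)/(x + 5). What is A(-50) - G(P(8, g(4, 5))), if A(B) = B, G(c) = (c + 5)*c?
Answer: -15049/100 - 13*√6449/10 ≈ -254.89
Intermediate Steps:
g(Y, x) = (3 + Y)/(5 + x)
P(h, m) = 4 + √(h² + m²)
G(c) = c*(5 + c) (G(c) = (5 + c)*c = c*(5 + c))
A(-50) - G(P(8, g(4, 5))) = -50 - (4 + √(8² + ((3 + 4)/(5 + 5))²))*(5 + (4 + √(8² + ((3 + 4)/(5 + 5))²))) = -50 - (4 + √(64 + (7/10)²))*(5 + (4 + √(64 + (7/10)²))) = -50 - (4 + √(64 + 49/100))*(5 + (4 + √(64 + 49/100))) = -50 - (4 + √(6449/100))*(5 + (4 + √(6449/100))) = -50 - (4 + √6449/10)*(5 + (4 + √6449/10)) = -50 - (4 + √6449/10)*(9 + √6449/10)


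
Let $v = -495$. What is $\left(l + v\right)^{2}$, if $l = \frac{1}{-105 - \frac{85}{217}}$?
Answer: $\frac{128162029631689}{523036900} \approx 2.4503 \cdot 10^{5}$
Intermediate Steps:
$l = - \frac{217}{22870}$ ($l = \frac{1}{-105 - \frac{85}{217}} = \frac{1}{- \frac{22870}{217}} = - \frac{217}{22870} \approx -0.0094884$)
$\left(l + v\right)^{2} = \left(- \frac{217}{22870} - 495\right)^{2} = \left(- \frac{11320867}{22870}\right)^{2} = \frac{128162029631689}{523036900}$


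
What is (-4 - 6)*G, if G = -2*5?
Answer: 100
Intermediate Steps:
G = -10
(-4 - 6)*G = (-4 - 6)*(-10) = -10*(-10) = 100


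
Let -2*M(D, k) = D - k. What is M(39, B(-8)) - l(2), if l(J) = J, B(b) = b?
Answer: -51/2 ≈ -25.500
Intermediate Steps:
M(D, k) = k/2 - D/2 (M(D, k) = -(D - k)/2 = k/2 - D/2)
M(39, B(-8)) - l(2) = ((1/2)*(-8) - 1/2*39) - 1*2 = (-4 - 39/2) - 2 = -47/2 - 2 = -51/2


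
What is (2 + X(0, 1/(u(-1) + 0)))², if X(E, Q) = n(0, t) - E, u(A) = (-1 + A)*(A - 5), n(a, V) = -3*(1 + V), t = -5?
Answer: 196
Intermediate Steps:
n(a, V) = -3 - 3*V
u(A) = (-1 + A)*(-5 + A)
X(E, Q) = 12 - E (X(E, Q) = (-3 - 3*(-5)) - E = (-3 + 15) - E = 12 - E)
(2 + X(0, 1/(u(-1) + 0)))² = (2 + (12 - 1*0))² = (2 + (12 + 0))² = (2 + 12)² = 14² = 196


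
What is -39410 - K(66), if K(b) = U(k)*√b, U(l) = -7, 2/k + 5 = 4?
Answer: -39410 + 7*√66 ≈ -39353.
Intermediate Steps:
k = -2 (k = 2/(-5 + 4) = 2/(-1) = 2*(-1) = -2)
K(b) = -7*√b
-39410 - K(66) = -39410 - (-7)*√66 = -39410 + 7*√66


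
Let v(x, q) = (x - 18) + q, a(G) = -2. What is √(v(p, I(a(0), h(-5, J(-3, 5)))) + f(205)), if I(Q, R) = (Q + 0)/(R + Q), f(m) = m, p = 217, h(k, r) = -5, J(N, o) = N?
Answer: √19810/7 ≈ 20.107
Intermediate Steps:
I(Q, R) = Q/(Q + R)
v(x, q) = -18 + q + x (v(x, q) = (-18 + x) + q = -18 + q + x)
√(v(p, I(a(0), h(-5, J(-3, 5)))) + f(205)) = √((-18 - 2/(-2 - 5) + 217) + 205) = √((-18 - 2/(-7) + 217) + 205) = √((-18 - 2*(-⅐) + 217) + 205) = √((-18 + 2/7 + 217) + 205) = √(1395/7 + 205) = √(2830/7) = √19810/7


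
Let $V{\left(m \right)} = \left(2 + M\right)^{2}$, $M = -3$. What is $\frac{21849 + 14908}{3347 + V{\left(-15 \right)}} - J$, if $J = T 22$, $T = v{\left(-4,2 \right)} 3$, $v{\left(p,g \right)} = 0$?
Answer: $\frac{36757}{3348} \approx 10.979$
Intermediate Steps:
$V{\left(m \right)} = 1$ ($V{\left(m \right)} = \left(2 - 3\right)^{2} = \left(-1\right)^{2} = 1$)
$T = 0$ ($T = 0 \cdot 3 = 0$)
$J = 0$ ($J = 0 \cdot 22 = 0$)
$\frac{21849 + 14908}{3347 + V{\left(-15 \right)}} - J = \frac{21849 + 14908}{3347 + 1} - 0 = \frac{36757}{3348} + 0 = \frac{36757}{3348}$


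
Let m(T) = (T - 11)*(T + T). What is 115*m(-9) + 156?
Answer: 41556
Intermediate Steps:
m(T) = 2*T*(-11 + T) (m(T) = (-11 + T)*(2*T) = 2*T*(-11 + T))
115*m(-9) + 156 = 115*(2*(-9)*(-11 - 9)) + 156 = 115*(2*(-9)*(-20)) + 156 = 115*360 + 156 = 41400 + 156 = 41556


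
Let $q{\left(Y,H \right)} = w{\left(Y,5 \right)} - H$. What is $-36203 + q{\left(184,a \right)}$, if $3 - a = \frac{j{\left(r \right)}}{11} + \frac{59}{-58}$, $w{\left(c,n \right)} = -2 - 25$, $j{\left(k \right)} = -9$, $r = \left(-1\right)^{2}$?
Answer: $- \frac{23117825}{638} \approx -36235.0$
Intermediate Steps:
$r = 1$
$w{\left(c,n \right)} = -27$ ($w{\left(c,n \right)} = -2 - 25 = -27$)
$a = \frac{3085}{638}$ ($a = 3 - \left(- \frac{9}{11} + \frac{59}{-58}\right) = 3 - \left(\left(-9\right) \frac{1}{11} + 59 \left(- \frac{1}{58}\right)\right) = 3 - \left(- \frac{9}{11} - \frac{59}{58}\right) = 3 - - \frac{1171}{638} = 3 + \frac{1171}{638} = \frac{3085}{638} \approx 4.8354$)
$q{\left(Y,H \right)} = -27 - H$
$-36203 + q{\left(184,a \right)} = -36203 - \frac{20311}{638} = - \frac{23117825}{638}$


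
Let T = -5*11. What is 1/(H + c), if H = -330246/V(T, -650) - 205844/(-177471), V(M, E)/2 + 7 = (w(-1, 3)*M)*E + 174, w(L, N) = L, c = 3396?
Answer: 2104983531/7160733768271 ≈ 0.00029396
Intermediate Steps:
T = -55
V(M, E) = 334 - 2*E*M (V(M, E) = -14 + 2*((-M)*E + 174) = -14 + 2*(-E*M + 174) = -14 + 2*(174 - E*M) = -14 + (348 - 2*E*M) = 334 - 2*E*M)
H = 12209696995/2104983531 (H = -330246/(334 - 2*(-650)*(-55)) - 205844/(-177471) = -330246/(334 - 71500) - 205844*(-1/177471) = -330246/(-71166) + 205844/177471 = -330246*(-1/71166) + 205844/177471 = 55041/11861 + 205844/177471 = 12209696995/2104983531 ≈ 5.8004)
1/(H + c) = 1/(12209696995/2104983531 + 3396) = 1/(7160733768271/2104983531) = 2104983531/7160733768271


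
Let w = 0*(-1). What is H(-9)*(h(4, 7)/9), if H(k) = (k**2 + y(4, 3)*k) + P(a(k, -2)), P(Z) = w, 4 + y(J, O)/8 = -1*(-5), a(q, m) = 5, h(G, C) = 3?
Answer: 3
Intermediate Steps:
w = 0
y(J, O) = 8 (y(J, O) = -32 + 8*(-1*(-5)) = -32 + 8*5 = -32 + 40 = 8)
P(Z) = 0
H(k) = k**2 + 8*k (H(k) = (k**2 + 8*k) + 0 = k**2 + 8*k)
H(-9)*(h(4, 7)/9) = (-9*(8 - 9))*(3/9) = (-9*(-1))*(3*(1/9)) = 9*(1/3) = 3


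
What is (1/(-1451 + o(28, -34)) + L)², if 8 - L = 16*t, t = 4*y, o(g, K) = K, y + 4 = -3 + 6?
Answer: 11431672561/2205225 ≈ 5183.9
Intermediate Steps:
y = -1 (y = -4 + (-3 + 6) = -4 + 3 = -1)
t = -4 (t = 4*(-1) = -4)
L = 72 (L = 8 - 16*(-4) = 8 - 1*(-64) = 8 + 64 = 72)
(1/(-1451 + o(28, -34)) + L)² = (1/(-1451 - 34) + 72)² = (1/(-1485) + 72)² = (-1/1485 + 72)² = (106919/1485)² = 11431672561/2205225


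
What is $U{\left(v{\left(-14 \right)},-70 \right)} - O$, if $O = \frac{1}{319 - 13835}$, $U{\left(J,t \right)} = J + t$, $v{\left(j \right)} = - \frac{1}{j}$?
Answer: $- \frac{6616075}{94612} \approx -69.928$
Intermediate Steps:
$O = - \frac{1}{13516}$ ($O = \frac{1}{-13516} = - \frac{1}{13516} \approx -7.3986 \cdot 10^{-5}$)
$U{\left(v{\left(-14 \right)},-70 \right)} - O = \left(- \frac{1}{-14} - 70\right) - - \frac{1}{13516} = \left(\left(-1\right) \left(- \frac{1}{14}\right) - 70\right) + \frac{1}{13516} = \left(\frac{1}{14} - 70\right) + \frac{1}{13516} = - \frac{979}{14} + \frac{1}{13516} = - \frac{6616075}{94612}$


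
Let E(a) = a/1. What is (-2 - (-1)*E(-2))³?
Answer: -64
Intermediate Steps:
E(a) = a (E(a) = a*1 = a)
(-2 - (-1)*E(-2))³ = (-2 - (-1)*(-2))³ = (-2 - 1*2)³ = (-2 - 2)³ = (-4)³ = -64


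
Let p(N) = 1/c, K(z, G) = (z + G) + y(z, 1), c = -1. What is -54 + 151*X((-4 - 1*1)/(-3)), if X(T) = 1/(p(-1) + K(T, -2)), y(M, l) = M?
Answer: 399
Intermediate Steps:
K(z, G) = G + 2*z (K(z, G) = (z + G) + z = (G + z) + z = G + 2*z)
p(N) = -1 (p(N) = 1/(-1) = -1)
X(T) = 1/(-3 + 2*T) (X(T) = 1/(-1 + (-2 + 2*T)) = 1/(-3 + 2*T))
-54 + 151*X((-4 - 1*1)/(-3)) = -54 + 151/(-3 + 2*((-4 - 1*1)/(-3))) = -54 + 151/(-3 + 2*((-4 - 1)*(-⅓))) = -54 + 151/(-3 + 2*(-5*(-⅓))) = -54 + 151/(-3 + 2*(5/3)) = -54 + 151/(-3 + 10/3) = -54 + 151/(⅓) = -54 + 151*3 = -54 + 453 = 399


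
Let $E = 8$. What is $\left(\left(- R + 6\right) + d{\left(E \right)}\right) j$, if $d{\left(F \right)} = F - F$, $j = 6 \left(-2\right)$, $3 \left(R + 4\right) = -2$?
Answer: $-128$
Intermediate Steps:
$R = - \frac{14}{3}$ ($R = -4 + \frac{1}{3} \left(-2\right) = -4 - \frac{2}{3} = - \frac{14}{3} \approx -4.6667$)
$j = -12$
$d{\left(F \right)} = 0$
$\left(\left(- R + 6\right) + d{\left(E \right)}\right) j = \left(\left(\left(-1\right) \left(- \frac{14}{3}\right) + 6\right) + 0\right) \left(-12\right) = \left(\left(\frac{14}{3} + 6\right) + 0\right) \left(-12\right) = \left(\frac{32}{3} + 0\right) \left(-12\right) = \frac{32}{3} \left(-12\right) = -128$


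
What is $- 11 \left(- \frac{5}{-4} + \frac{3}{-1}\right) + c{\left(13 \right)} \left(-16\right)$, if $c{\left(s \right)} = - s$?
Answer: $\frac{909}{4} \approx 227.25$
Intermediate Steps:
$- 11 \left(- \frac{5}{-4} + \frac{3}{-1}\right) + c{\left(13 \right)} \left(-16\right) = - 11 \left(- \frac{5}{-4} + \frac{3}{-1}\right) + \left(-1\right) 13 \left(-16\right) = - 11 \left(\left(-5\right) \left(- \frac{1}{4}\right) + 3 \left(-1\right)\right) - -208 = - 11 \left(\frac{5}{4} - 3\right) + 208 = \left(-11\right) \left(- \frac{7}{4}\right) + 208 = \frac{77}{4} + 208 = \frac{909}{4}$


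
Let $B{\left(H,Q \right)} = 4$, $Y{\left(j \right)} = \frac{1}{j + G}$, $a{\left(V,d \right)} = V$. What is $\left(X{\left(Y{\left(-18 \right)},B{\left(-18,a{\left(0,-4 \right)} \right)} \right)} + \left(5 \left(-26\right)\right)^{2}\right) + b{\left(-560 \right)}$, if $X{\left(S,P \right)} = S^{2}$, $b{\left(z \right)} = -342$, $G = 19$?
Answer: $16559$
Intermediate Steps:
$Y{\left(j \right)} = \frac{1}{19 + j}$ ($Y{\left(j \right)} = \frac{1}{j + 19} = \frac{1}{19 + j}$)
$\left(X{\left(Y{\left(-18 \right)},B{\left(-18,a{\left(0,-4 \right)} \right)} \right)} + \left(5 \left(-26\right)\right)^{2}\right) + b{\left(-560 \right)} = \left(\left(\frac{1}{19 - 18}\right)^{2} + \left(5 \left(-26\right)\right)^{2}\right) - 342 = \left(\left(1^{-1}\right)^{2} + \left(-130\right)^{2}\right) - 342 = \left(1^{2} + 16900\right) - 342 = \left(1 + 16900\right) - 342 = 16901 - 342 = 16559$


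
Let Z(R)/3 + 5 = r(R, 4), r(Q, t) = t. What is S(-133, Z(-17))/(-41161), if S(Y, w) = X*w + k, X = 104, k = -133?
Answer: 445/41161 ≈ 0.010811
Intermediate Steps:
Z(R) = -3 (Z(R) = -15 + 3*4 = -15 + 12 = -3)
S(Y, w) = -133 + 104*w (S(Y, w) = 104*w - 133 = -133 + 104*w)
S(-133, Z(-17))/(-41161) = (-133 + 104*(-3))/(-41161) = (-133 - 312)*(-1/41161) = -445*(-1/41161) = 445/41161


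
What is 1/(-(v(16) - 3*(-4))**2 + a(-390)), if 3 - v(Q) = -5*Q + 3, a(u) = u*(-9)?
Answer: -1/4954 ≈ -0.00020186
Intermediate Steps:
a(u) = -9*u
v(Q) = 5*Q (v(Q) = 3 - (-5*Q + 3) = 3 - (3 - 5*Q) = 3 + (-3 + 5*Q) = 5*Q)
1/(-(v(16) - 3*(-4))**2 + a(-390)) = 1/(-(5*16 - 3*(-4))**2 - 9*(-390)) = 1/(-(80 + 12)**2 + 3510) = 1/(-1*92**2 + 3510) = 1/(-1*8464 + 3510) = 1/(-8464 + 3510) = 1/(-4954) = -1/4954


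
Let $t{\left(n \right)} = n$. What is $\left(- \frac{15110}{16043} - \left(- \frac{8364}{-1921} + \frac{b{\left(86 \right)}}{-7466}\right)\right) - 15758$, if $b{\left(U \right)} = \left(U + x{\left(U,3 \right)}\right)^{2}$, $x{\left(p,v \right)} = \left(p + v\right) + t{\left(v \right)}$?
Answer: $- \frac{106647850586686}{6767402647} \approx -15759.0$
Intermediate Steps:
$x{\left(p,v \right)} = p + 2 v$ ($x{\left(p,v \right)} = \left(p + v\right) + v = p + 2 v$)
$b{\left(U \right)} = \left(6 + 2 U\right)^{2}$ ($b{\left(U \right)} = \left(U + \left(U + 2 \cdot 3\right)\right)^{2} = \left(U + \left(U + 6\right)\right)^{2} = \left(U + \left(6 + U\right)\right)^{2} = \left(6 + 2 U\right)^{2}$)
$\left(- \frac{15110}{16043} - \left(- \frac{8364}{-1921} + \frac{b{\left(86 \right)}}{-7466}\right)\right) - 15758 = \left(- \frac{15110}{16043} - \left(- \frac{8364}{-1921} + \frac{4 \left(3 + 86\right)^{2}}{-7466}\right)\right) - 15758 = \left(\left(-15110\right) \frac{1}{16043} - \left(\left(-8364\right) \left(- \frac{1}{1921}\right) + 4 \cdot 89^{2} \left(- \frac{1}{7466}\right)\right)\right) - 15758 = \left(- \frac{15110}{16043} - \left(\frac{492}{113} + 4 \cdot 7921 \left(- \frac{1}{7466}\right)\right)\right) - 15758 = \left(- \frac{15110}{16043} - \left(\frac{492}{113} + 31684 \left(- \frac{1}{7466}\right)\right)\right) - 15758 = \left(- \frac{15110}{16043} - \left(\frac{492}{113} - \frac{15842}{3733}\right)\right) - 15758 = \left(- \frac{15110}{16043} - \frac{46490}{421829}\right) - 15758 = - \frac{7119675260}{6767402647} - 15758 = - \frac{106647850586686}{6767402647}$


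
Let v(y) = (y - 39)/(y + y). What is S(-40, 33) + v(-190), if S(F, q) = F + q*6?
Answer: 60269/380 ≈ 158.60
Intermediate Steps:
v(y) = (-39 + y)/(2*y) (v(y) = (-39 + y)/((2*y)) = (-39 + y)*(1/(2*y)) = (-39 + y)/(2*y))
S(F, q) = F + 6*q
S(-40, 33) + v(-190) = (-40 + 6*33) + (1/2)*(-39 - 190)/(-190) = (-40 + 198) + (1/2)*(-1/190)*(-229) = 158 + 229/380 = 60269/380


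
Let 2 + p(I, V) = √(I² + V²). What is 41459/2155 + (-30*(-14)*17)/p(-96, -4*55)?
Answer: 201609109/10346155 + 2380*√3601/4801 ≈ 49.234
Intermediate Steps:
p(I, V) = -2 + √(I² + V²)
41459/2155 + (-30*(-14)*17)/p(-96, -4*55) = 41459/2155 + (-30*(-14)*17)/(-2 + √((-96)² + (-4*55)²)) = 41459*(1/2155) + (420*17)/(-2 + √(9216 + (-220)²)) = 41459/2155 + 7140/(-2 + √(9216 + 48400)) = 41459/2155 + 7140/(-2 + √57616) = 41459/2155 + 7140/(-2 + 4*√3601)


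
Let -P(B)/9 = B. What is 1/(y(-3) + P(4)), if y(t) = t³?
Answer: -1/63 ≈ -0.015873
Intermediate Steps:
P(B) = -9*B
1/(y(-3) + P(4)) = 1/((-3)³ - 9*4) = 1/(-27 - 36) = 1/(-63) = -1/63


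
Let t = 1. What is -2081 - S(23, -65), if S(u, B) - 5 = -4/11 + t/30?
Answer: -688271/330 ≈ -2085.7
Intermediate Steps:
S(u, B) = 1541/330 (S(u, B) = 5 + (-4/11 + 1/30) = 5 - 109/330 = 1541/330)
-2081 - S(23, -65) = -2081 - 1*1541/330 = -2081 - 1541/330 = -688271/330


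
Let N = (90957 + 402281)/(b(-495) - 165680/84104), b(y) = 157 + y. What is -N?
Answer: 2592705547/1787052 ≈ 1450.8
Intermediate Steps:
N = -2592705547/1787052 (N = (90957 + 402281)/((157 - 495) - 165680/84104) = 493238/(-338 - 165680*1/84104) = 493238/(-338 - 20710/10513) = 493238/(-3574104/10513) = 493238*(-10513/3574104) = -2592705547/1787052 ≈ -1450.8)
-N = -1*(-2592705547/1787052) = 2592705547/1787052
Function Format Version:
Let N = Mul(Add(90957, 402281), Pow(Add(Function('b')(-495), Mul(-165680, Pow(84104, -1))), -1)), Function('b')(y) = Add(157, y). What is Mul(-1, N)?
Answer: Rational(2592705547, 1787052) ≈ 1450.8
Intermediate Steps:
N = Rational(-2592705547, 1787052) (N = Mul(Add(90957, 402281), Pow(Add(Add(157, -495), Mul(-165680, Pow(84104, -1))), -1)) = Mul(493238, Pow(Add(-338, Mul(-165680, Rational(1, 84104))), -1)) = Mul(493238, Pow(Add(-338, Rational(-20710, 10513)), -1)) = Mul(493238, Pow(Rational(-3574104, 10513), -1)) = Mul(493238, Rational(-10513, 3574104)) = Rational(-2592705547, 1787052) ≈ -1450.8)
Mul(-1, N) = Mul(-1, Rational(-2592705547, 1787052)) = Rational(2592705547, 1787052)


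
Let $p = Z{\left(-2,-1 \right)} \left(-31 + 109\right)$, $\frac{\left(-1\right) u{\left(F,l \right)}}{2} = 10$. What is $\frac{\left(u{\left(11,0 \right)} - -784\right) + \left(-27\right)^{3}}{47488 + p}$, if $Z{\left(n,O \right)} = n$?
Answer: $- \frac{18919}{47332} \approx -0.39971$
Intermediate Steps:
$u{\left(F,l \right)} = -20$ ($u{\left(F,l \right)} = \left(-2\right) 10 = -20$)
$p = -156$ ($p = - 2 \left(-31 + 109\right) = \left(-2\right) 78 = -156$)
$\frac{\left(u{\left(11,0 \right)} - -784\right) + \left(-27\right)^{3}}{47488 + p} = \frac{\left(-20 - -784\right) + \left(-27\right)^{3}}{47488 - 156} = \frac{\left(-20 + 784\right) - 19683}{47332} = \left(764 - 19683\right) \frac{1}{47332} = \left(-18919\right) \frac{1}{47332} = - \frac{18919}{47332}$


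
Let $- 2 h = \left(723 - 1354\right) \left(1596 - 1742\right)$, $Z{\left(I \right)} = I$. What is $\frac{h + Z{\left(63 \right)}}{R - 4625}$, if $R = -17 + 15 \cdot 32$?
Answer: $\frac{23000}{2081} \approx 11.052$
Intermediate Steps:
$R = 463$ ($R = -17 + 480 = 463$)
$h = -46063$ ($h = - \frac{\left(723 - 1354\right) \left(1596 - 1742\right)}{2} = - \frac{\left(-631\right) \left(-146\right)}{2} = \left(- \frac{1}{2}\right) 92126 = -46063$)
$\frac{h + Z{\left(63 \right)}}{R - 4625} = \frac{-46063 + 63}{463 - 4625} = - \frac{46000}{-4162} = \left(-46000\right) \left(- \frac{1}{4162}\right) = \frac{23000}{2081}$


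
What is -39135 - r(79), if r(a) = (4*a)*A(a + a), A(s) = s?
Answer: -89063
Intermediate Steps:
r(a) = 8*a**2 (r(a) = (4*a)*(a + a) = (4*a)*(2*a) = 8*a**2)
-39135 - r(79) = -39135 - 8*79**2 = -39135 - 8*6241 = -39135 - 1*49928 = -39135 - 49928 = -89063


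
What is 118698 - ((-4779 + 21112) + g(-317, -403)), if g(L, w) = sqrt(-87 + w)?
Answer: 102365 - 7*I*sqrt(10) ≈ 1.0237e+5 - 22.136*I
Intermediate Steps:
118698 - ((-4779 + 21112) + g(-317, -403)) = 118698 - ((-4779 + 21112) + sqrt(-87 - 403)) = 118698 - (16333 + sqrt(-490)) = 118698 - (16333 + 7*I*sqrt(10)) = 118698 + (-16333 - 7*I*sqrt(10)) = 102365 - 7*I*sqrt(10)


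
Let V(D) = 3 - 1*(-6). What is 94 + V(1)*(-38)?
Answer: -248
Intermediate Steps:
V(D) = 9 (V(D) = 3 + 6 = 9)
94 + V(1)*(-38) = 94 + 9*(-38) = 94 - 342 = -248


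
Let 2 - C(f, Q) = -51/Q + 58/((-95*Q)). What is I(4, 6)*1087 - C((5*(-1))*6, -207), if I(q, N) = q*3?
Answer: 256475833/19665 ≈ 13042.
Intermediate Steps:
I(q, N) = 3*q
C(f, Q) = 2 + 4903/(95*Q) (C(f, Q) = 2 - (-51/Q + 58/((-95*Q))) = 2 - (-51/Q + 58*(-1/(95*Q))) = 2 - (-51/Q - 58/(95*Q)) = 2 - (-4903)/(95*Q) = 2 + 4903/(95*Q))
I(4, 6)*1087 - C((5*(-1))*6, -207) = (3*4)*1087 - (2 + (4903/95)/(-207)) = 12*1087 - (2 + (4903/95)*(-1/207)) = 13044 - (2 - 4903/19665) = 13044 - 1*34427/19665 = 13044 - 34427/19665 = 256475833/19665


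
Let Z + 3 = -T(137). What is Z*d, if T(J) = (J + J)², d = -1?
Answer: 75079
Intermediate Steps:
T(J) = 4*J² (T(J) = (2*J)² = 4*J²)
Z = -75079 (Z = -3 - 4*137² = -3 - 4*18769 = -3 - 1*75076 = -3 - 75076 = -75079)
Z*d = -75079*(-1) = 75079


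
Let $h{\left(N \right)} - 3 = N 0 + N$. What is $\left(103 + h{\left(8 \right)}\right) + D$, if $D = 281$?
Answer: $395$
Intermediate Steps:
$h{\left(N \right)} = 3 + N$ ($h{\left(N \right)} = 3 + \left(N 0 + N\right) = 3 + \left(0 + N\right) = 3 + N$)
$\left(103 + h{\left(8 \right)}\right) + D = \left(103 + \left(3 + 8\right)\right) + 281 = \left(103 + 11\right) + 281 = 114 + 281 = 395$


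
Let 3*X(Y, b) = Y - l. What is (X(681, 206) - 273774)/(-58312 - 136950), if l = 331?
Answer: 410486/292893 ≈ 1.4015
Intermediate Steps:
X(Y, b) = -331/3 + Y/3 (X(Y, b) = (Y - 1*331)/3 = (Y - 331)/3 = (-331 + Y)/3 = -331/3 + Y/3)
(X(681, 206) - 273774)/(-58312 - 136950) = ((-331/3 + (⅓)*681) - 273774)/(-58312 - 136950) = ((-331/3 + 227) - 273774)/(-195262) = (350/3 - 273774)*(-1/195262) = -820972/3*(-1/195262) = 410486/292893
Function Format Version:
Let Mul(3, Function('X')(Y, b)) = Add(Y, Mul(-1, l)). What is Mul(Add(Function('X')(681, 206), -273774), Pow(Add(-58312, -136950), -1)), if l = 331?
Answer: Rational(410486, 292893) ≈ 1.4015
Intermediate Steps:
Function('X')(Y, b) = Add(Rational(-331, 3), Mul(Rational(1, 3), Y)) (Function('X')(Y, b) = Mul(Rational(1, 3), Add(Y, Mul(-1, 331))) = Mul(Rational(1, 3), Add(Y, -331)) = Mul(Rational(1, 3), Add(-331, Y)) = Add(Rational(-331, 3), Mul(Rational(1, 3), Y)))
Mul(Add(Function('X')(681, 206), -273774), Pow(Add(-58312, -136950), -1)) = Mul(Add(Add(Rational(-331, 3), Mul(Rational(1, 3), 681)), -273774), Pow(Add(-58312, -136950), -1)) = Mul(Add(Add(Rational(-331, 3), 227), -273774), Pow(-195262, -1)) = Mul(Add(Rational(350, 3), -273774), Rational(-1, 195262)) = Mul(Rational(-820972, 3), Rational(-1, 195262)) = Rational(410486, 292893)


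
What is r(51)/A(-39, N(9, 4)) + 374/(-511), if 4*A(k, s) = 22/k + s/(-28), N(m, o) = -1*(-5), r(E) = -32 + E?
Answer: -42712226/414421 ≈ -103.06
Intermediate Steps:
N(m, o) = 5
A(k, s) = -s/112 + 11/(2*k) (A(k, s) = (22/k + s/(-28))/4 = (22/k + s*(-1/28))/4 = (22/k - s/28)/4 = -s/112 + 11/(2*k))
r(51)/A(-39, N(9, 4)) + 374/(-511) = (-32 + 51)/(((1/112)*(616 - 1*(-39)*5)/(-39))) + 374/(-511) = 19/(((1/112)*(-1/39)*(616 + 195))) + 374*(-1/511) = 19/(((1/112)*(-1/39)*811)) - 374/511 = 19/(-811/4368) - 374/511 = 19*(-4368/811) - 374/511 = -82992/811 - 374/511 = -42712226/414421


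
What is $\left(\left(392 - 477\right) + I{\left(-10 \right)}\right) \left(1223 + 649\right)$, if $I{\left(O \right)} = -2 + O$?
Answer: $-181584$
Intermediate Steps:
$\left(\left(392 - 477\right) + I{\left(-10 \right)}\right) \left(1223 + 649\right) = \left(\left(392 - 477\right) - 12\right) \left(1223 + 649\right) = \left(-85 - 12\right) 1872 = \left(-97\right) 1872 = -181584$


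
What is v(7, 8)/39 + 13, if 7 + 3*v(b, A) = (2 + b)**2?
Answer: 1595/117 ≈ 13.632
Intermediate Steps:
v(b, A) = -7/3 + (2 + b)**2/3
v(7, 8)/39 + 13 = (-7/3 + (2 + 7)**2/3)/39 + 13 = (-7/3 + (1/3)*9**2)*(1/39) + 13 = (-7/3 + (1/3)*81)*(1/39) + 13 = (-7/3 + 27)*(1/39) + 13 = (74/3)*(1/39) + 13 = 74/117 + 13 = 1595/117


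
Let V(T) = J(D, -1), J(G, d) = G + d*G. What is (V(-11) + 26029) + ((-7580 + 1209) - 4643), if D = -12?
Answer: 15015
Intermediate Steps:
J(G, d) = G + G*d
V(T) = 0 (V(T) = -12*(1 - 1) = -12*0 = 0)
(V(-11) + 26029) + ((-7580 + 1209) - 4643) = (0 + 26029) + ((-7580 + 1209) - 4643) = 26029 + (-6371 - 4643) = 26029 - 11014 = 15015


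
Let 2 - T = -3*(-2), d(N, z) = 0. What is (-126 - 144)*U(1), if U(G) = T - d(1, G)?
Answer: 1080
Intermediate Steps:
T = -4 (T = 2 - (-3)*(-2) = 2 - 1*6 = 2 - 6 = -4)
U(G) = -4 (U(G) = -4 - 1*0 = -4 + 0 = -4)
(-126 - 144)*U(1) = (-126 - 144)*(-4) = -270*(-4) = 1080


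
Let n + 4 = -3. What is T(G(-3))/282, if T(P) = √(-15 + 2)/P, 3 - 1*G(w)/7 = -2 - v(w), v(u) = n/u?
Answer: I*√13/14476 ≈ 0.00024907*I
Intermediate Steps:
n = -7 (n = -4 - 3 = -7)
v(u) = -7/u
G(w) = 35 - 49/w (G(w) = 21 - 7*(-2 - (-7)/w) = 21 - 7*(-2 + 7/w) = 21 + (14 - 49/w) = 35 - 49/w)
T(P) = I*√13/P (T(P) = √(-13)/P = (I*√13)/P = I*√13/P)
T(G(-3))/282 = (I*√13/(35 - 49/(-3)))/282 = (I*√13/(35 - 49*(-⅓)))*(1/282) = (I*√13/(35 + 49/3))*(1/282) = (I*√13/(154/3))*(1/282) = (I*√13*(3/154))*(1/282) = (3*I*√13/154)*(1/282) = I*√13/14476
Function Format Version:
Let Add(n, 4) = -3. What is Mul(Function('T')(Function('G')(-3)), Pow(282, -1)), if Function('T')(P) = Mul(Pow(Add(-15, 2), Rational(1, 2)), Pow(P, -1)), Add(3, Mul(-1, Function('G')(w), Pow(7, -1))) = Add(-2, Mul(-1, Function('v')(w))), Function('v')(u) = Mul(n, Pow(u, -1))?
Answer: Mul(Rational(1, 14476), I, Pow(13, Rational(1, 2))) ≈ Mul(0.00024907, I)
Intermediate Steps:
n = -7 (n = Add(-4, -3) = -7)
Function('v')(u) = Mul(-7, Pow(u, -1))
Function('G')(w) = Add(35, Mul(-49, Pow(w, -1))) (Function('G')(w) = Add(21, Mul(-7, Add(-2, Mul(-1, Mul(-7, Pow(w, -1)))))) = Add(21, Mul(-7, Add(-2, Mul(7, Pow(w, -1))))) = Add(21, Add(14, Mul(-49, Pow(w, -1)))) = Add(35, Mul(-49, Pow(w, -1))))
Function('T')(P) = Mul(I, Pow(13, Rational(1, 2)), Pow(P, -1)) (Function('T')(P) = Mul(Pow(-13, Rational(1, 2)), Pow(P, -1)) = Mul(Mul(I, Pow(13, Rational(1, 2))), Pow(P, -1)) = Mul(I, Pow(13, Rational(1, 2)), Pow(P, -1)))
Mul(Function('T')(Function('G')(-3)), Pow(282, -1)) = Mul(Mul(I, Pow(13, Rational(1, 2)), Pow(Add(35, Mul(-49, Pow(-3, -1))), -1)), Pow(282, -1)) = Mul(Mul(I, Pow(13, Rational(1, 2)), Pow(Add(35, Mul(-49, Rational(-1, 3))), -1)), Rational(1, 282)) = Mul(Mul(I, Pow(13, Rational(1, 2)), Pow(Add(35, Rational(49, 3)), -1)), Rational(1, 282)) = Mul(Mul(I, Pow(13, Rational(1, 2)), Pow(Rational(154, 3), -1)), Rational(1, 282)) = Mul(Mul(I, Pow(13, Rational(1, 2)), Rational(3, 154)), Rational(1, 282)) = Mul(Mul(Rational(3, 154), I, Pow(13, Rational(1, 2))), Rational(1, 282)) = Mul(Rational(1, 14476), I, Pow(13, Rational(1, 2)))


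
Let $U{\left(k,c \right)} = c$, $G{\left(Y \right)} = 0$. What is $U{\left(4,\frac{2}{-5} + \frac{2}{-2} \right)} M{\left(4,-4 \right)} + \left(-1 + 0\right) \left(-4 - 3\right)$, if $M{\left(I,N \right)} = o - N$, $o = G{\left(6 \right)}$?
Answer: $\frac{7}{5} \approx 1.4$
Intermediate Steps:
$o = 0$
$M{\left(I,N \right)} = - N$ ($M{\left(I,N \right)} = 0 - N = - N$)
$U{\left(4,\frac{2}{-5} + \frac{2}{-2} \right)} M{\left(4,-4 \right)} + \left(-1 + 0\right) \left(-4 - 3\right) = \left(\frac{2}{-5} + \frac{2}{-2}\right) \left(\left(-1\right) \left(-4\right)\right) + \left(-1 + 0\right) \left(-4 - 3\right) = \left(2 \left(- \frac{1}{5}\right) + 2 \left(- \frac{1}{2}\right)\right) 4 - -7 = \left(- \frac{2}{5} - 1\right) 4 + 7 = \left(- \frac{7}{5}\right) 4 + 7 = - \frac{28}{5} + 7 = \frac{7}{5}$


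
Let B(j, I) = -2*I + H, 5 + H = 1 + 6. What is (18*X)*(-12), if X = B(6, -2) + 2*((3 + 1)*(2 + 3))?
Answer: -9936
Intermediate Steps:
H = 2 (H = -5 + (1 + 6) = -5 + 7 = 2)
B(j, I) = 2 - 2*I (B(j, I) = -2*I + 2 = 2 - 2*I)
X = 46 (X = (2 - 2*(-2)) + 2*((3 + 1)*(2 + 3)) = (2 + 4) + 2*(4*5) = 6 + 2*20 = 6 + 40 = 46)
(18*X)*(-12) = (18*46)*(-12) = 828*(-12) = -9936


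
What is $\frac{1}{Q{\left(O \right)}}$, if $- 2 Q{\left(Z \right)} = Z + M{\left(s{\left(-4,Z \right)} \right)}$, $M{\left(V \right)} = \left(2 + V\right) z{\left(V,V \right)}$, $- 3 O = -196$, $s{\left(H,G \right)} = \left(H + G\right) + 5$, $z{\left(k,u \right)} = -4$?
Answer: $\frac{1}{104} \approx 0.0096154$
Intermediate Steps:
$s{\left(H,G \right)} = 5 + G + H$ ($s{\left(H,G \right)} = \left(G + H\right) + 5 = 5 + G + H$)
$O = \frac{196}{3}$ ($O = \left(- \frac{1}{3}\right) \left(-196\right) = \frac{196}{3} \approx 65.333$)
$M{\left(V \right)} = -8 - 4 V$ ($M{\left(V \right)} = \left(2 + V\right) \left(-4\right) = -8 - 4 V$)
$Q{\left(Z \right)} = 6 + \frac{3 Z}{2}$ ($Q{\left(Z \right)} = - \frac{Z - \left(8 + 4 \left(5 + Z - 4\right)\right)}{2} = - \frac{Z - \left(8 + 4 \left(1 + Z\right)\right)}{2} = - \frac{Z - \left(12 + 4 Z\right)}{2} = - \frac{-12 - 3 Z}{2} = 6 + \frac{3 Z}{2}$)
$\frac{1}{Q{\left(O \right)}} = \frac{1}{6 + \frac{3}{2} \cdot \frac{196}{3}} = \frac{1}{6 + 98} = \frac{1}{104}$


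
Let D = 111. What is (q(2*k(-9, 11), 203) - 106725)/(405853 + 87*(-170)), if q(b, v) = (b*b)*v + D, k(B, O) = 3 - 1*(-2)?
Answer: -86314/391063 ≈ -0.22072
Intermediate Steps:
k(B, O) = 5 (k(B, O) = 3 + 2 = 5)
q(b, v) = 111 + v*b**2 (q(b, v) = (b*b)*v + 111 = b**2*v + 111 = v*b**2 + 111 = 111 + v*b**2)
(q(2*k(-9, 11), 203) - 106725)/(405853 + 87*(-170)) = ((111 + 203*(2*5)**2) - 106725)/(405853 + 87*(-170)) = ((111 + 203*10**2) - 106725)/(405853 - 14790) = ((111 + 203*100) - 106725)/391063 = ((111 + 20300) - 106725)*(1/391063) = (20411 - 106725)*(1/391063) = -86314*1/391063 = -86314/391063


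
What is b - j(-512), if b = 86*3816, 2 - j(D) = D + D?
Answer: 327150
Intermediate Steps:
j(D) = 2 - 2*D (j(D) = 2 - (D + D) = 2 - 2*D)
b = 328176
b - j(-512) = 328176 - (2 - 2*(-512)) = 328176 - (2 + 1024) = 328176 - 1*1026 = 328176 - 1026 = 327150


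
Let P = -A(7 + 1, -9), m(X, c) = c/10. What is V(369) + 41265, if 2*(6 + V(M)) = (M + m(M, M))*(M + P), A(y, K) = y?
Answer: 2290479/20 ≈ 1.1452e+5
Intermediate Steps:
m(X, c) = c/10 (m(X, c) = c*(⅒) = c/10)
P = -8 (P = -(7 + 1) = -1*8 = -8)
V(M) = -6 + 11*M*(-8 + M)/20 (V(M) = -6 + ((M + M/10)*(M - 8))/2 = -6 + ((11*M/10)*(-8 + M))/2 = -6 + (11*M*(-8 + M)/10)/2 = -6 + 11*M*(-8 + M)/20)
V(369) + 41265 = (-6 - 22/5*369 + (11/20)*369²) + 41265 = (-6 - 8118/5 + (11/20)*136161) + 41265 = (-6 - 8118/5 + 1497771/20) + 41265 = 1465179/20 + 41265 = 2290479/20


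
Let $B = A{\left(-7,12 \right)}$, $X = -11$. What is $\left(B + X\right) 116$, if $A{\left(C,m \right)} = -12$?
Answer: $-2668$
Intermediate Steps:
$B = -12$
$\left(B + X\right) 116 = \left(-12 - 11\right) 116 = \left(-23\right) 116 = -2668$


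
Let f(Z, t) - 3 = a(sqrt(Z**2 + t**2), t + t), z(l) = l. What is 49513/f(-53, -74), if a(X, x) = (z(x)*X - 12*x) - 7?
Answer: -21934259/44583664 - 1831981*sqrt(8285)/44583664 ≈ -4.2321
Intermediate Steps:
a(X, x) = -7 - 12*x + X*x (a(X, x) = (x*X - 12*x) - 7 = (X*x - 12*x) - 7 = (-12*x + X*x) - 7 = -7 - 12*x + X*x)
f(Z, t) = -4 - 24*t + 2*t*sqrt(Z**2 + t**2) (f(Z, t) = 3 + (-7 - 12*(t + t) + sqrt(Z**2 + t**2)*(t + t)) = 3 + (-7 - 24*t + sqrt(Z**2 + t**2)*(2*t)) = 3 + (-7 - 24*t + 2*t*sqrt(Z**2 + t**2)) = -4 - 24*t + 2*t*sqrt(Z**2 + t**2))
49513/f(-53, -74) = 49513/(-4 - 24*(-74) + 2*(-74)*sqrt((-53)**2 + (-74)**2)) = 49513/(-4 + 1776 + 2*(-74)*sqrt(2809 + 5476)) = 49513/(-4 + 1776 + 2*(-74)*sqrt(8285)) = 49513/(-4 + 1776 - 148*sqrt(8285)) = 49513/(1772 - 148*sqrt(8285))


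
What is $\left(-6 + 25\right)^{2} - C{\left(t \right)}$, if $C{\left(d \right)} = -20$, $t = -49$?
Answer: $381$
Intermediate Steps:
$\left(-6 + 25\right)^{2} - C{\left(t \right)} = \left(-6 + 25\right)^{2} - -20 = 19^{2} + 20 = 361 + 20 = 381$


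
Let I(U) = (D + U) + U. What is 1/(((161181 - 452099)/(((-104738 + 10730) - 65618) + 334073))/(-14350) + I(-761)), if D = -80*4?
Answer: -1251657225/2305552462991 ≈ -0.00054289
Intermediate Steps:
D = -320
I(U) = -320 + 2*U (I(U) = (-320 + U) + U = -320 + 2*U)
1/(((161181 - 452099)/(((-104738 + 10730) - 65618) + 334073))/(-14350) + I(-761)) = 1/(((161181 - 452099)/(((-104738 + 10730) - 65618) + 334073))/(-14350) + (-320 + 2*(-761))) = 1/(-290918/((-94008 - 65618) + 334073)*(-1/14350) + (-320 - 1522)) = 1/(-290918/(-159626 + 334073)*(-1/14350) - 1842) = 1/(-290918/174447*(-1/14350) - 1842) = 1/(145459/1251657225 - 1842) = 1/(-2305552462991/1251657225) = -1251657225/2305552462991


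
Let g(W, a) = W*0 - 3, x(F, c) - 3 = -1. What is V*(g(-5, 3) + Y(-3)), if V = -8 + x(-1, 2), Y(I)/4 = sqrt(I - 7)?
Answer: 18 - 24*I*sqrt(10) ≈ 18.0 - 75.895*I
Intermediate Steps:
Y(I) = 4*sqrt(-7 + I) (Y(I) = 4*sqrt(I - 7) = 4*sqrt(-7 + I))
x(F, c) = 2 (x(F, c) = 3 - 1 = 2)
g(W, a) = -3 (g(W, a) = 0 - 3 = -3)
V = -6 (V = -8 + 2 = -6)
V*(g(-5, 3) + Y(-3)) = -6*(-3 + 4*sqrt(-7 - 3)) = -6*(-3 + 4*sqrt(-10)) = -6*(-3 + 4*(I*sqrt(10))) = -6*(-3 + 4*I*sqrt(10)) = 18 - 24*I*sqrt(10)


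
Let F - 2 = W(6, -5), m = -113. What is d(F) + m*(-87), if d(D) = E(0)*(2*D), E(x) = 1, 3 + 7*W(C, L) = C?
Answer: 68851/7 ≈ 9835.9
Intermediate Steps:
W(C, L) = -3/7 + C/7
F = 17/7 (F = 2 + (-3/7 + (1/7)*6) = 2 + (-3/7 + 6/7) = 2 + 3/7 = 17/7 ≈ 2.4286)
d(D) = 2*D (d(D) = 1*(2*D) = 2*D)
d(F) + m*(-87) = 2*(17/7) - 113*(-87) = 34/7 + 9831 = 68851/7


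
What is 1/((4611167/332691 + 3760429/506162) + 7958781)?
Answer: 168395541942/1340226824751088195 ≈ 1.2565e-7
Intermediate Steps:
1/((4611167/332691 + 3760429/506162) + 7958781) = 1/(3585058395493/168395541942 + 7958781) = 1/(1340226824751088195/168395541942) = 168395541942/1340226824751088195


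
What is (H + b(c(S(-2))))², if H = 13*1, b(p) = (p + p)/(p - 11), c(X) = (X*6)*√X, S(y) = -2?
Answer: (44351*I + 51480*√2)/(167*I + 264*√2) ≈ 206.77 + 26.305*I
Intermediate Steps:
c(X) = 6*X^(3/2) (c(X) = (6*X)*√X = 6*X^(3/2))
b(p) = 2*p/(-11 + p) (b(p) = (2*p)/(-11 + p) = 2*p/(-11 + p))
H = 13
(H + b(c(S(-2))))² = (13 + 2*(6*(-2)^(3/2))/(-11 + 6*(-2)^(3/2)))² = (13 + 2*(6*(-2*I*√2))/(-11 + 6*(-2*I*√2)))² = (13 + 2*(-12*I*√2)/(-11 - 12*I*√2))² = (13 - 24*I*√2/(-11 - 12*I*√2))²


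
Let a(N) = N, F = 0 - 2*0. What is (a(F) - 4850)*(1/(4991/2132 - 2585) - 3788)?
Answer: 101159348282400/5506229 ≈ 1.8372e+7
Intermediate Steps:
F = 0 (F = 0 + 0 = 0)
(a(F) - 4850)*(1/(4991/2132 - 2585) - 3788) = (0 - 4850)*(1/(4991/2132 - 2585) - 3788) = -4850*(1/(4991*(1/2132) - 2585) - 3788) = -4850*(1/(4991/2132 - 2585) - 3788) = -4850*(1/(-5506229/2132) - 3788) = -4850*(-2132/5506229 - 3788) = -4850*(-20857597584/5506229) = 101159348282400/5506229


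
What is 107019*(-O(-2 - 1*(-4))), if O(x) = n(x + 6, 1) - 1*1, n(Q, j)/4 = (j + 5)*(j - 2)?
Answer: 2675475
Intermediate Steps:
n(Q, j) = 4*(-2 + j)*(5 + j) (n(Q, j) = 4*((j + 5)*(j - 2)) = 4*((5 + j)*(-2 + j)) = 4*((-2 + j)*(5 + j)) = 4*(-2 + j)*(5 + j))
O(x) = -25 (O(x) = (-40 + 4*1**2 + 12*1) - 1*1 = (-40 + 4*1 + 12) - 1 = (-40 + 4 + 12) - 1 = -24 - 1 = -25)
107019*(-O(-2 - 1*(-4))) = 107019*(-1*(-25)) = 107019*25 = 2675475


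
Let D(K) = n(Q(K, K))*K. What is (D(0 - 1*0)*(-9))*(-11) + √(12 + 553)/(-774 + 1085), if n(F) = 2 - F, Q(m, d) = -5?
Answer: √565/311 ≈ 0.076430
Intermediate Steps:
D(K) = 7*K (D(K) = (2 - 1*(-5))*K = (2 + 5)*K = 7*K)
(D(0 - 1*0)*(-9))*(-11) + √(12 + 553)/(-774 + 1085) = ((7*(0 - 1*0))*(-9))*(-11) + √(12 + 553)/(-774 + 1085) = ((7*(0 + 0))*(-9))*(-11) + √565/311 = ((7*0)*(-9))*(-11) + √565*(1/311) = (0*(-9))*(-11) + √565/311 = 0*(-11) + √565/311 = 0 + √565/311 = √565/311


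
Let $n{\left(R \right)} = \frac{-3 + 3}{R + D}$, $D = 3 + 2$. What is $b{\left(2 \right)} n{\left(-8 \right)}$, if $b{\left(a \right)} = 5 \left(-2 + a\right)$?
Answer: $0$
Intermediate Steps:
$D = 5$
$n{\left(R \right)} = 0$ ($n{\left(R \right)} = \frac{-3 + 3}{R + 5} = \frac{0}{5 + R} = 0$)
$b{\left(a \right)} = -10 + 5 a$
$b{\left(2 \right)} n{\left(-8 \right)} = \left(-10 + 5 \cdot 2\right) 0 = \left(-10 + 10\right) 0 = 0 \cdot 0 = 0$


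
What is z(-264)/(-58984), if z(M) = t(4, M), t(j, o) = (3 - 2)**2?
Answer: -1/58984 ≈ -1.6954e-5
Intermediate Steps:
t(j, o) = 1 (t(j, o) = 1**2 = 1)
z(M) = 1
z(-264)/(-58984) = 1/(-58984) = 1*(-1/58984) = -1/58984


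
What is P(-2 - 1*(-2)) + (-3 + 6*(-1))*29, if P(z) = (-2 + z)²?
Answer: -257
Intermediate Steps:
P(-2 - 1*(-2)) + (-3 + 6*(-1))*29 = (-2 + (-2 - 1*(-2)))² + (-3 + 6*(-1))*29 = (-2 + (-2 + 2))² + (-3 - 6)*29 = (-2 + 0)² - 9*29 = (-2)² - 261 = 4 - 261 = -257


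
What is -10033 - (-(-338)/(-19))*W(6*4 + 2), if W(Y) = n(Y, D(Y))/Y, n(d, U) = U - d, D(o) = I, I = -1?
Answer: -190978/19 ≈ -10051.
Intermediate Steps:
D(o) = -1
W(Y) = (-1 - Y)/Y
-10033 - (-(-338)/(-19))*W(6*4 + 2) = -10033 - (-(-338)/(-19))*(-1 - (6*4 + 2))/(6*4 + 2) = -10033 - (-(-338)*(-1)/19)*(-1 - (24 + 2))/(24 + 2) = -10033 - (-13*26/19)*(-1 - 1*26)/26 = -10033 - (-338)*(-1 - 26)/26/19 = -10033 - (-338)*(1/26)*(-27)/19 = -10033 - (-338)*(-27)/(19*26) = -10033 - 1*351/19 = -10033 - 351/19 = -190978/19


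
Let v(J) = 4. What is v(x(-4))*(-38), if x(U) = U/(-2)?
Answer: -152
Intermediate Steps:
x(U) = -U/2 (x(U) = U*(-½) = -U/2)
v(x(-4))*(-38) = 4*(-38) = -152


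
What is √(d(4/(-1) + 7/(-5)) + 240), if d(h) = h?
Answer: √5865/5 ≈ 15.317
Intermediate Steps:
√(d(4/(-1) + 7/(-5)) + 240) = √((4/(-1) + 7/(-5)) + 240) = √((4*(-1) + 7*(-⅕)) + 240) = √((-4 - 7/5) + 240) = √(-27/5 + 240) = √(1173/5) = √5865/5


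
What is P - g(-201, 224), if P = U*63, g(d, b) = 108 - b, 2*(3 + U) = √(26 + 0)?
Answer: -73 + 63*√26/2 ≈ 87.619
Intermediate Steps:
U = -3 + √26/2 (U = -3 + √(26 + 0)/2 = -3 + √26/2 ≈ -0.45049)
P = -189 + 63*√26/2 (P = (-3 + √26/2)*63 = -189 + 63*√26/2 ≈ -28.381)
P - g(-201, 224) = (-189 + 63*√26/2) - (108 - 1*224) = (-189 + 63*√26/2) - (108 - 224) = (-189 + 63*√26/2) - 1*(-116) = (-189 + 63*√26/2) + 116 = -73 + 63*√26/2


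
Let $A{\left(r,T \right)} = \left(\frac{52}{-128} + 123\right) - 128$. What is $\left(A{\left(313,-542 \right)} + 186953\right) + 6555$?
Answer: $\frac{6192083}{32} \approx 1.935 \cdot 10^{5}$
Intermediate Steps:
$A{\left(r,T \right)} = - \frac{173}{32}$ ($A{\left(r,T \right)} = \left(52 \left(- \frac{1}{128}\right) + 123\right) - 128 = \left(- \frac{13}{32} + 123\right) - 128 = \frac{3923}{32} - 128 = - \frac{173}{32}$)
$\left(A{\left(313,-542 \right)} + 186953\right) + 6555 = \left(- \frac{173}{32} + 186953\right) + 6555 = \frac{5982323}{32} + 6555 = \frac{6192083}{32}$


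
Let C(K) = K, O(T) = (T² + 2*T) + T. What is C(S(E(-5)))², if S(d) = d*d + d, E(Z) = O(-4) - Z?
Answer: 8100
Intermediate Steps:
O(T) = T² + 3*T
E(Z) = 4 - Z (E(Z) = -4*(3 - 4) - Z = -4*(-1) - Z = 4 - Z)
S(d) = d + d² (S(d) = d² + d = d + d²)
C(S(E(-5)))² = ((4 - 1*(-5))*(1 + (4 - 1*(-5))))² = ((4 + 5)*(1 + (4 + 5)))² = (9*(1 + 9))² = (9*10)² = 90² = 8100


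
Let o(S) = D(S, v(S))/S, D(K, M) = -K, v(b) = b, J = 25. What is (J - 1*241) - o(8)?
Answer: -215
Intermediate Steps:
o(S) = -1 (o(S) = (-S)/S = -1)
(J - 1*241) - o(8) = (25 - 1*241) - 1*(-1) = (25 - 241) + 1 = -216 + 1 = -215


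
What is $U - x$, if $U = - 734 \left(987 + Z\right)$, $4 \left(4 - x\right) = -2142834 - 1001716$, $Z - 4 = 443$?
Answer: $- \frac{3677395}{2} \approx -1.8387 \cdot 10^{6}$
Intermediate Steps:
$Z = 447$ ($Z = 4 + 443 = 447$)
$x = \frac{1572283}{2}$ ($x = 4 - \frac{-2142834 - 1001716}{4} = 4 - - \frac{1572275}{2} = 4 + \frac{1572275}{2} = \frac{1572283}{2} \approx 7.8614 \cdot 10^{5}$)
$U = -1052556$ ($U = - 734 \left(987 + 447\right) = \left(-734\right) 1434 = -1052556$)
$U - x = -1052556 - \frac{1572283}{2} = - \frac{3677395}{2}$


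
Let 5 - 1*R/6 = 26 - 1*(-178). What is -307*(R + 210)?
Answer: 302088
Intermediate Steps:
R = -1194 (R = 30 - 6*(26 - 1*(-178)) = 30 - 6*(26 + 178) = 30 - 6*204 = 30 - 1224 = -1194)
-307*(R + 210) = -307*(-1194 + 210) = -307*(-984) = 302088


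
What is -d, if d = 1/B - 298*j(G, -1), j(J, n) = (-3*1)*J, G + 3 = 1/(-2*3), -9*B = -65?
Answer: 184006/65 ≈ 2830.9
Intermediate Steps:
B = 65/9 (B = -1/9*(-65) = 65/9 ≈ 7.2222)
G = -19/6 (G = -3 + 1/(-2*3) = -3 + 1/(-6) = -3 - 1/6 = -19/6 ≈ -3.1667)
j(J, n) = -3*J
d = -184006/65 (d = 1/(65/9) - (-894)*(-19)/6 = 9/65 - 298*19/2 = 9/65 - 2831 = -184006/65 ≈ -2830.9)
-d = -1*(-184006/65) = 184006/65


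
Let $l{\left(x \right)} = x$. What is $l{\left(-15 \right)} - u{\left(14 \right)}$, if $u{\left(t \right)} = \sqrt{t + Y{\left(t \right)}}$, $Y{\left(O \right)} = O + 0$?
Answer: $-15 - 2 \sqrt{7} \approx -20.292$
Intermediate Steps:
$Y{\left(O \right)} = O$
$u{\left(t \right)} = \sqrt{2} \sqrt{t}$ ($u{\left(t \right)} = \sqrt{t + t} = \sqrt{2 t} = \sqrt{2} \sqrt{t}$)
$l{\left(-15 \right)} - u{\left(14 \right)} = -15 - \sqrt{2} \sqrt{14} = -15 - 2 \sqrt{7}$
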